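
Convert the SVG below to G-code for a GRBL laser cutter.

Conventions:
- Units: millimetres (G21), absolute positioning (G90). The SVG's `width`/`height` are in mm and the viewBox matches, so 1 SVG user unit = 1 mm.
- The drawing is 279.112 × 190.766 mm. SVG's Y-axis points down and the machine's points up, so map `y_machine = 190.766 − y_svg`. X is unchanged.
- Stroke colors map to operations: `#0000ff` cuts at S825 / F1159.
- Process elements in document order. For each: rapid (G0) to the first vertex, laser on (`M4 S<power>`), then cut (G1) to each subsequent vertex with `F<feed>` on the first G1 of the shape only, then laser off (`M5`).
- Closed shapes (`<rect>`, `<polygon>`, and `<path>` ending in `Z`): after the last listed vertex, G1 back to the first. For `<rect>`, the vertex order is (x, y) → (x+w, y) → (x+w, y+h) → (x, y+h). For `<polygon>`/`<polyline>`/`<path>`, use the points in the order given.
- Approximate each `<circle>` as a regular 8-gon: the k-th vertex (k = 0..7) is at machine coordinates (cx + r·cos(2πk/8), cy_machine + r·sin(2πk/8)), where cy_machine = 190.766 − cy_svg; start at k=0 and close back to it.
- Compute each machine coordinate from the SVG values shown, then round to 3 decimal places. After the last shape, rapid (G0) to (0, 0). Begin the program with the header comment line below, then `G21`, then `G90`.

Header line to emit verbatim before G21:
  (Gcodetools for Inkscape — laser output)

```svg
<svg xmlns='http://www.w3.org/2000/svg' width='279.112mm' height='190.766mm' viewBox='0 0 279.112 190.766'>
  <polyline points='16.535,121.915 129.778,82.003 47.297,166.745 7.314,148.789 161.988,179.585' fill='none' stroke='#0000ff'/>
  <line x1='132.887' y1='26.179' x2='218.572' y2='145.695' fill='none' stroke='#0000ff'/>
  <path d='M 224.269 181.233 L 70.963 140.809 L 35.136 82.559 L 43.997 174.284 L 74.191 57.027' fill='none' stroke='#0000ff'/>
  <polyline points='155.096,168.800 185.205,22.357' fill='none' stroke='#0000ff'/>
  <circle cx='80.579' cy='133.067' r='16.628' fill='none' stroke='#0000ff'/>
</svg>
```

(Gcodetools for Inkscape — laser output)
G21
G90
G0 X16.535 Y68.851
M4 S825
G1 X129.778 Y108.763 F1159
G1 X47.297 Y24.021
G1 X7.314 Y41.977
G1 X161.988 Y11.181
M5
G0 X132.887 Y164.587
M4 S825
G1 X218.572 Y45.071 F1159
M5
G0 X224.269 Y9.533
M4 S825
G1 X70.963 Y49.957 F1159
G1 X35.136 Y108.207
G1 X43.997 Y16.482
G1 X74.191 Y133.739
M5
G0 X155.096 Y21.966
M4 S825
G1 X185.205 Y168.409 F1159
M5
G0 X97.207 Y57.699
M4 S825
G1 X92.337 Y69.457 F1159
G1 X80.579 Y74.327
G1 X68.821 Y69.457
G1 X63.951 Y57.699
G1 X68.821 Y45.941
G1 X80.579 Y41.071
G1 X92.337 Y45.941
G1 X97.207 Y57.699
M5
G0 X0.000 Y0.000

1 u = 1 mm; y_m = 190.766 − y.

[1] `<polyline>` open polyline, #0000ff→cut S825 F1159: (16.535,68.851) → (129.778,108.763) → (47.297,24.021) → (7.314,41.977) → (161.988,11.181)

[2] `<line>` line segment, #0000ff→cut S825 F1159: (132.887,164.587) → (218.572,45.071)

[3] `<path>` open polyline, #0000ff→cut S825 F1159: (224.269,9.533) → (70.963,49.957) → (35.136,108.207) → (43.997,16.482) → (74.191,133.739)

[4] `<polyline>` line segment, #0000ff→cut S825 F1159: (155.096,21.966) → (185.205,168.409)

[5] `<circle>` circle, #0000ff→cut S825 F1159: (97.207,57.699) → (92.337,69.457) → (80.579,74.327) → (68.821,69.457) → (63.951,57.699) → (68.821,45.941) → (80.579,41.071) → (92.337,45.941) → (97.207,57.699) (closed)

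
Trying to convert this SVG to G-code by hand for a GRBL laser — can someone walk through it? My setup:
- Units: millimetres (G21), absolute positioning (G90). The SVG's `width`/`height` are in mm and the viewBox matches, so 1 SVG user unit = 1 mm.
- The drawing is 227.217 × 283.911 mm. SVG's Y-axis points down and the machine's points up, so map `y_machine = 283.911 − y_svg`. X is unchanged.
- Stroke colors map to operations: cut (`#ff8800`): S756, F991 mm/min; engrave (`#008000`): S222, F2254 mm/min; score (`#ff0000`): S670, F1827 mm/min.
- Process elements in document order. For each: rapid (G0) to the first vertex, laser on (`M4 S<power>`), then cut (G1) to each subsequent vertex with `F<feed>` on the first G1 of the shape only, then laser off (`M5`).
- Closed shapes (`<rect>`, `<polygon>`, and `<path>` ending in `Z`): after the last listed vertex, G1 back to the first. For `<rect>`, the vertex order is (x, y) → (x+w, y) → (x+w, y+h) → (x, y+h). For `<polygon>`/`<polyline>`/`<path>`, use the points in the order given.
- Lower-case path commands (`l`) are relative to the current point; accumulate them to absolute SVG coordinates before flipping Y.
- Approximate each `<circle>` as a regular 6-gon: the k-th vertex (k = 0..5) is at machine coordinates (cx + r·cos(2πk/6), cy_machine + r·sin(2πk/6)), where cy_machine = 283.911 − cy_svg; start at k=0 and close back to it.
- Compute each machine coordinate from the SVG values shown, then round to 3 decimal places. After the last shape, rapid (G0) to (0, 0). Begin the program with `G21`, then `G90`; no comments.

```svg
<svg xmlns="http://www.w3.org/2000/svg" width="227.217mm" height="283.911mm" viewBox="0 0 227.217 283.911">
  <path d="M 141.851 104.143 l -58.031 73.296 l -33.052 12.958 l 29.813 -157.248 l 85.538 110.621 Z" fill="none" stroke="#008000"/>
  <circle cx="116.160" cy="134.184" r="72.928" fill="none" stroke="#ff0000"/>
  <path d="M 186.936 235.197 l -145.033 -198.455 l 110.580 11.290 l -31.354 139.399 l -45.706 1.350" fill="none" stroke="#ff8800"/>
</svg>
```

G21
G90
G0 X141.851 Y179.768
M4 S222
G1 X83.820 Y106.472 F2254
G1 X50.768 Y93.514
G1 X80.581 Y250.762
G1 X166.119 Y140.141
G1 X141.851 Y179.768
M5
G0 X189.088 Y149.727
M4 S670
G1 X152.624 Y212.885 F1827
G1 X79.696 Y212.885
G1 X43.232 Y149.727
G1 X79.696 Y86.569
G1 X152.624 Y86.569
G1 X189.088 Y149.727
M5
G0 X186.936 Y48.714
M4 S756
G1 X41.903 Y247.169 F991
G1 X152.483 Y235.879
G1 X121.129 Y96.480
G1 X75.423 Y95.130
M5
G0 X0.000 Y0.000

Since the viewBox matches the mm dimensions, user units are millimetres directly. The only transform is the Y-flip y_m = 283.911 − y_svg.

Shape 1 is a closed polygon drawn with `<path>`. Its stroke #008000 means engrave at S222, F2254. After flipping Y the toolpath is (141.851,179.768) → (83.820,106.472) → (50.768,93.514) → (80.581,250.762) → (166.119,140.141) → (141.851,179.768), returning to the start.

Shape 2 is a circle drawn with `<circle>`. Its stroke #ff0000 means score at S670, F1827. After flipping Y the toolpath is (189.088,149.727) → (152.624,212.885) → (79.696,212.885) → (43.232,149.727) → (79.696,86.569) → (152.624,86.569) → (189.088,149.727), returning to the start.

Shape 3 is a open polyline drawn with `<path>`. Its stroke #ff8800 means cut at S756, F991. After flipping Y the toolpath is (186.936,48.714) → (41.903,247.169) → (152.483,235.879) → (121.129,96.480) → (75.423,95.130).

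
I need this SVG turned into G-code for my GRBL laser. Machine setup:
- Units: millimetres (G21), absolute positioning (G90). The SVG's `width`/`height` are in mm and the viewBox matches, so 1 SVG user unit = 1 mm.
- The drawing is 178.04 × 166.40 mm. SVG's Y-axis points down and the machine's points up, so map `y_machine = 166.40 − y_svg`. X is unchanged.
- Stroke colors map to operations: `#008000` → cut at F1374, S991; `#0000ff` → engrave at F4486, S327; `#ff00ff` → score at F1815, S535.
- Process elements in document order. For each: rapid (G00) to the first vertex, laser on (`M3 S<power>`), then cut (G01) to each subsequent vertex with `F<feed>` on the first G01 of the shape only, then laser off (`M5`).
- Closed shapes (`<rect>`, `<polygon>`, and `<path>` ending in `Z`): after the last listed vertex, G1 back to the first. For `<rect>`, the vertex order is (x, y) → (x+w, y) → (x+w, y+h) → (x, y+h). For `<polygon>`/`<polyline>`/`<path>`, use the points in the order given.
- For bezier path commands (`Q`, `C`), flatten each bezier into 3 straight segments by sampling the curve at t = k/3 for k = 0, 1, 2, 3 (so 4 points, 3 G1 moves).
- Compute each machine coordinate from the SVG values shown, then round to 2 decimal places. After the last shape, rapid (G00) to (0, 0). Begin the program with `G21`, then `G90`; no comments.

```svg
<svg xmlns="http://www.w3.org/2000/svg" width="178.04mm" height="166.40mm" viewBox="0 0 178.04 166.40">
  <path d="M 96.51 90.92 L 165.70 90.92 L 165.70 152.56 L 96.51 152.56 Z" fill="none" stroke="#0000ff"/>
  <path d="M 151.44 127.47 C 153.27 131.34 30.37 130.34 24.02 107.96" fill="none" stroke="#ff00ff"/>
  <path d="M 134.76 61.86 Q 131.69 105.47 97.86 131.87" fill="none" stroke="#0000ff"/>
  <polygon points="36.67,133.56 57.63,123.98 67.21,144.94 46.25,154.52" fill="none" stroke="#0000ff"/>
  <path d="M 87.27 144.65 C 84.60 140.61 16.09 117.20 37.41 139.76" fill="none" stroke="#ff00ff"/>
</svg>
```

G21
G90
G00 X96.51 Y75.48
M3 S327
G01 X165.70 Y75.48 F4486
G01 X165.70 Y13.84
G01 X96.51 Y13.84
G01 X96.51 Y75.48
M5
G00 X151.44 Y38.93
M3 S535
G01 X120.63 Y37.29 F1815
G01 X60.28 Y42.58
G01 X24.02 Y58.44
M5
G00 X134.76 Y104.54
M3 S327
G01 X129.30 Y77.38 F4486
G01 X117.00 Y54.04
G01 X97.86 Y34.53
M5
G00 X36.67 Y32.84
M3 S327
G01 X57.63 Y42.42 F4486
G01 X67.21 Y21.46
G01 X46.25 Y11.88
G01 X36.67 Y32.84
M5
G00 X87.27 Y21.75
M3 S535
G01 X68.42 Y29.83 F1815
G01 X40.27 Y36.30
G01 X37.41 Y26.64
M5
G00 X0.00 Y0.00

Since the viewBox matches the mm dimensions, user units are millimetres directly. The only transform is the Y-flip y_m = 166.40 − y_svg.

Shape 1 is a rectangle drawn with `<path>`. Its stroke #0000ff means engrave at S327, F4486. After flipping Y the toolpath is (96.51,75.48) → (165.70,75.48) → (165.70,13.84) → (96.51,13.84) → (96.51,75.48), returning to the start.

Shape 2 is a cubic bezier drawn with `<path>`. Its stroke #ff00ff means score at S535, F1815. After flipping Y the toolpath is (151.44,38.93) → (120.63,37.29) → (60.28,42.58) → (24.02,58.44).

Shape 3 is a quadratic bezier drawn with `<path>`. Its stroke #0000ff means engrave at S327, F4486. After flipping Y the toolpath is (134.76,104.54) → (129.30,77.38) → (117.00,54.04) → (97.86,34.53).

Shape 4 is a regular polygon drawn with `<polygon>`. Its stroke #0000ff means engrave at S327, F4486. After flipping Y the toolpath is (36.67,32.84) → (57.63,42.42) → (67.21,21.46) → (46.25,11.88) → (36.67,32.84), returning to the start.

Shape 5 is a cubic bezier drawn with `<path>`. Its stroke #ff00ff means score at S535, F1815. After flipping Y the toolpath is (87.27,21.75) → (68.42,29.83) → (40.27,36.30) → (37.41,26.64).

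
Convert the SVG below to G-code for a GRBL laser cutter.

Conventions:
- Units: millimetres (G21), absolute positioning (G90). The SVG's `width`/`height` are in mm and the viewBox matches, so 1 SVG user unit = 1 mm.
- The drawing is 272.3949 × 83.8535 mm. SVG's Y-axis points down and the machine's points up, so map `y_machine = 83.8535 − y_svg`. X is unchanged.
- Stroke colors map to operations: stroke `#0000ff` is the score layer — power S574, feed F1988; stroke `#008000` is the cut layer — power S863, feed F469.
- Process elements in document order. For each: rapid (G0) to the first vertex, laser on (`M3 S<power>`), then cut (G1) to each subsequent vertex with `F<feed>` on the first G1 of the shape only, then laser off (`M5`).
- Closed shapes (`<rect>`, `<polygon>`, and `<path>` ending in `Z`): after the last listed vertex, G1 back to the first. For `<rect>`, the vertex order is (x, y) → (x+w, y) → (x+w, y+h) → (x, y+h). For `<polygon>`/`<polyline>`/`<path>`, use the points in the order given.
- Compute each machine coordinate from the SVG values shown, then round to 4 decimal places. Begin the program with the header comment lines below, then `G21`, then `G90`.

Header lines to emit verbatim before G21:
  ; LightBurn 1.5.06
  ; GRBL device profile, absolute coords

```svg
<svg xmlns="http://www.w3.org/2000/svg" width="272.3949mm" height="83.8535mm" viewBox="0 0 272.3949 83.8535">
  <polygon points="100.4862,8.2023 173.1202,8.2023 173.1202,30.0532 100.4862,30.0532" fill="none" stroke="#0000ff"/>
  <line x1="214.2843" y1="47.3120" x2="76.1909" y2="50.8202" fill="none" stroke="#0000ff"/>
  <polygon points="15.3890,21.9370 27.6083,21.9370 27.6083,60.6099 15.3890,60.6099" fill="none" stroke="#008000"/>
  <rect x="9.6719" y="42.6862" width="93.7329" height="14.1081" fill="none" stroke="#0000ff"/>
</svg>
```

viewBox `0 0 272.3949 83.8535` with mm width/height → 1 unit = 1 mm. Flip: y_m = 83.8535 − y_svg.

**Shape 1** — `<polygon>` rectangle, stroke `#0000ff` → score (S574, F1988). Machine vertices: (100.4862,75.6512) → (173.1202,75.6512) → (173.1202,53.8003) → (100.4862,53.8003) → (100.4862,75.6512). Closed: final G1 returns to the first vertex.

**Shape 2** — `<line>` line segment, stroke `#0000ff` → score (S574, F1988). Machine vertices: (214.2843,36.5415) → (76.1909,33.0333). Open path.

**Shape 3** — `<polygon>` rectangle, stroke `#008000` → cut (S863, F469). Machine vertices: (15.3890,61.9165) → (27.6083,61.9165) → (27.6083,23.2436) → (15.3890,23.2436) → (15.3890,61.9165). Closed: final G1 returns to the first vertex.

**Shape 4** — `<rect>` rectangle, stroke `#0000ff` → score (S574, F1988). Machine vertices: (9.6719,41.1673) → (103.4048,41.1673) → (103.4048,27.0592) → (9.6719,27.0592) → (9.6719,41.1673). Closed: final G1 returns to the first vertex.

; LightBurn 1.5.06
; GRBL device profile, absolute coords
G21
G90
G0 X100.4862 Y75.6512
M3 S574
G1 X173.1202 Y75.6512 F1988
G1 X173.1202 Y53.8003
G1 X100.4862 Y53.8003
G1 X100.4862 Y75.6512
M5
G0 X214.2843 Y36.5415
M3 S574
G1 X76.1909 Y33.0333 F1988
M5
G0 X15.3890 Y61.9165
M3 S863
G1 X27.6083 Y61.9165 F469
G1 X27.6083 Y23.2436
G1 X15.3890 Y23.2436
G1 X15.3890 Y61.9165
M5
G0 X9.6719 Y41.1673
M3 S574
G1 X103.4048 Y41.1673 F1988
G1 X103.4048 Y27.0592
G1 X9.6719 Y27.0592
G1 X9.6719 Y41.1673
M5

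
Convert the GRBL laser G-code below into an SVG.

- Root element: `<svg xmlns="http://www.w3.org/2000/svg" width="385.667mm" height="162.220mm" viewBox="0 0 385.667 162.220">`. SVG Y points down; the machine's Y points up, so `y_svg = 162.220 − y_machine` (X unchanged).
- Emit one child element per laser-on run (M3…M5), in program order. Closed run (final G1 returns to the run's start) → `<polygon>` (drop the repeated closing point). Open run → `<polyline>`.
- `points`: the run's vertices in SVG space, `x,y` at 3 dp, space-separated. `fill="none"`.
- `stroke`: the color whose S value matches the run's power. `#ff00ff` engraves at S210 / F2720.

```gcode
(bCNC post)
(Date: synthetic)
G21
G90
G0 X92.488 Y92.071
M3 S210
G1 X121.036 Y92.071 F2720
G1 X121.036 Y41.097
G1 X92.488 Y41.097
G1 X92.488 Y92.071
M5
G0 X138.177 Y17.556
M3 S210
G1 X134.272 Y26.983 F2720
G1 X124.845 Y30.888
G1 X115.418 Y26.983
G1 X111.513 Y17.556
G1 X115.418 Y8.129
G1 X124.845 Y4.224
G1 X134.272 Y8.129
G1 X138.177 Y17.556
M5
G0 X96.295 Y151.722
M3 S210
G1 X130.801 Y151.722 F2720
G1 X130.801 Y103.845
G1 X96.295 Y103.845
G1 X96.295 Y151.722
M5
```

<svg xmlns="http://www.w3.org/2000/svg" width="385.667mm" height="162.220mm" viewBox="0 0 385.667 162.220">
  <polygon points="92.488,70.149 121.036,70.149 121.036,121.123 92.488,121.123" fill="none" stroke="#ff00ff"/>
  <polygon points="138.177,144.664 134.272,135.237 124.845,131.332 115.418,135.237 111.513,144.664 115.418,154.091 124.845,157.996 134.272,154.091" fill="none" stroke="#ff00ff"/>
  <polygon points="96.295,10.498 130.801,10.498 130.801,58.375 96.295,58.375" fill="none" stroke="#ff00ff"/>
</svg>

Machine Y-up, SVG Y-down with viewBox height 162.220, so y_svg = 162.220 − y_machine; X carries over. Every run uses S210, so all elements get stroke `#ff00ff` (engrave).

Run 1: The run returns to its start, so emit a `<polygon>` with points (Y-flipped): 92.488,70.149 121.036,70.149 121.036,121.123 92.488,121.123.

Run 2: The run returns to its start, so emit a `<polygon>` with points (Y-flipped): 138.177,144.664 134.272,135.237 124.845,131.332 115.418,135.237 111.513,144.664 115.418,154.091 124.845,157.996 134.272,154.091.

Run 3: The run returns to its start, so emit a `<polygon>` with points (Y-flipped): 96.295,10.498 130.801,10.498 130.801,58.375 96.295,58.375.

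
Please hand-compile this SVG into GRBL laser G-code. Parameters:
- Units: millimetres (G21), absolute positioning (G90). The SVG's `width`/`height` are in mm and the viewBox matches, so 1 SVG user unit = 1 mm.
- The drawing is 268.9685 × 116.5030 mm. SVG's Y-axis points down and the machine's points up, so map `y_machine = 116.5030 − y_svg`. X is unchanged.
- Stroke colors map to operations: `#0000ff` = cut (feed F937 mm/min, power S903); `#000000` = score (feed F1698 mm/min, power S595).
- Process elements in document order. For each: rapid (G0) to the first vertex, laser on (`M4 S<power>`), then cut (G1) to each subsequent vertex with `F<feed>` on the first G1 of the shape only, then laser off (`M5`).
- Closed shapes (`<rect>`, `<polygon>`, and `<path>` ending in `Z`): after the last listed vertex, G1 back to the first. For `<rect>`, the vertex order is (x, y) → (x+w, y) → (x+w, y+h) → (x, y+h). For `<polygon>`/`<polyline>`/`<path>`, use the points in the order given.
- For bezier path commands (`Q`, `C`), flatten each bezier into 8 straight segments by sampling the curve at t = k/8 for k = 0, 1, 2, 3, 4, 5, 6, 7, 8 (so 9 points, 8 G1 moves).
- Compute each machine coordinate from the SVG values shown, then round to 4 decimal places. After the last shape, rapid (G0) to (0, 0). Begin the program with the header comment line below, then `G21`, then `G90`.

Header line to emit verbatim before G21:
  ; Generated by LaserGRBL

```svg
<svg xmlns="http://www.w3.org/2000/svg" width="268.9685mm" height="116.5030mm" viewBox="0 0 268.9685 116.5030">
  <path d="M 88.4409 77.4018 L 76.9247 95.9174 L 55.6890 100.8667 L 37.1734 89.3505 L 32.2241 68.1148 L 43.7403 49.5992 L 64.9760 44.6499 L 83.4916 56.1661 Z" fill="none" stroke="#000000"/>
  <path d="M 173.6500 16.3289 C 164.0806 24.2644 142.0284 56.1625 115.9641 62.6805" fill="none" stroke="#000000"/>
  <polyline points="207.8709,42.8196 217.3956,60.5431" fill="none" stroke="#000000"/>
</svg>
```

; Generated by LaserGRBL
G21
G90
G0 X88.4409 Y39.1012
M4 S595
G1 X76.9247 Y20.5856 F1698
G1 X55.6890 Y15.6363
G1 X37.1734 Y27.1525
G1 X32.2241 Y48.3882
G1 X43.7403 Y66.9038
G1 X64.9760 Y71.8531
G1 X83.4916 Y60.3369
G1 X88.4409 Y39.1012
M5
G0 X173.6500 Y100.1741
M4 S595
G1 X169.4929 Y96.1714 F1698
G1 X164.2648 Y90.5005
G1 X158.0649 Y83.7395
G1 X150.9926 Y76.4667
G1 X143.1471 Y69.2604
G1 X134.6277 Y62.6988
G1 X125.5336 Y57.3601
G1 X115.9641 Y53.8225
M5
G0 X207.8709 Y73.6834
M4 S595
G1 X217.3956 Y55.9599 F1698
M5
G0 X0.0000 Y0.0000

Since the viewBox matches the mm dimensions, user units are millimetres directly. The only transform is the Y-flip y_m = 116.5030 − y_svg.

Shape 1 is a regular polygon drawn with `<path>`. Its stroke #000000 means score at S595, F1698. After flipping Y the toolpath is (88.4409,39.1012) → (76.9247,20.5856) → (55.6890,15.6363) → (37.1734,27.1525) → (32.2241,48.3882) → (43.7403,66.9038) → (64.9760,71.8531) → (83.4916,60.3369) → (88.4409,39.1012), returning to the start.

Shape 2 is a cubic bezier drawn with `<path>`. Its stroke #000000 means score at S595, F1698. After flipping Y the toolpath is (173.6500,100.1741) → (169.4929,96.1714) → (164.2648,90.5005) → (158.0649,83.7395) → (150.9926,76.4667) → (143.1471,69.2604) → (134.6277,62.6988) → (125.5336,57.3601) → (115.9641,53.8225).

Shape 3 is a line segment drawn with `<polyline>`. Its stroke #000000 means score at S595, F1698. After flipping Y the toolpath is (207.8709,73.6834) → (217.3956,55.9599).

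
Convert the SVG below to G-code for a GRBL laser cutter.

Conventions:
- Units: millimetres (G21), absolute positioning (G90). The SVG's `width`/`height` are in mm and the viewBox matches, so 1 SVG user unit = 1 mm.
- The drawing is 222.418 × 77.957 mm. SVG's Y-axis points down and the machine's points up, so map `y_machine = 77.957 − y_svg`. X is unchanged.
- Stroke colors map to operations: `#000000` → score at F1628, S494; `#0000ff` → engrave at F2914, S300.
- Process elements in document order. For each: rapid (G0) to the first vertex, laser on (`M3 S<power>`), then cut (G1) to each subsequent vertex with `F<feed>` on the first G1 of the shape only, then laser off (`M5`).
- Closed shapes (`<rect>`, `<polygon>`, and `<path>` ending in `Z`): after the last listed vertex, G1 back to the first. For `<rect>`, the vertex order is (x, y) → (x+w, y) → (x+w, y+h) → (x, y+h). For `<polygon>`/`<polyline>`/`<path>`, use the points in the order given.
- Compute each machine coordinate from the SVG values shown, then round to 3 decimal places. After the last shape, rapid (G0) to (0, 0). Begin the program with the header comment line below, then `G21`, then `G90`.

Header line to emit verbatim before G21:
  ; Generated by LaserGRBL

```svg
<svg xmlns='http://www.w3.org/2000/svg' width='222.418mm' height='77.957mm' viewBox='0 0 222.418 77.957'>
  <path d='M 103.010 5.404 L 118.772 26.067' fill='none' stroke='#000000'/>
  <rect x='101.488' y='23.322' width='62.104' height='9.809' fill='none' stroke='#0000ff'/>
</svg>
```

; Generated by LaserGRBL
G21
G90
G0 X103.010 Y72.553
M3 S494
G1 X118.772 Y51.890 F1628
M5
G0 X101.488 Y54.635
M3 S300
G1 X163.592 Y54.635 F2914
G1 X163.592 Y44.826
G1 X101.488 Y44.826
G1 X101.488 Y54.635
M5
G0 X0.000 Y0.000

Since the viewBox matches the mm dimensions, user units are millimetres directly. The only transform is the Y-flip y_m = 77.957 − y_svg.

Shape 1 is a line segment drawn with `<path>`. Its stroke #000000 means score at S494, F1628. After flipping Y the toolpath is (103.010,72.553) → (118.772,51.890).

Shape 2 is a rectangle drawn with `<rect>`. Its stroke #0000ff means engrave at S300, F2914. After flipping Y the toolpath is (101.488,54.635) → (163.592,54.635) → (163.592,44.826) → (101.488,44.826) → (101.488,54.635), returning to the start.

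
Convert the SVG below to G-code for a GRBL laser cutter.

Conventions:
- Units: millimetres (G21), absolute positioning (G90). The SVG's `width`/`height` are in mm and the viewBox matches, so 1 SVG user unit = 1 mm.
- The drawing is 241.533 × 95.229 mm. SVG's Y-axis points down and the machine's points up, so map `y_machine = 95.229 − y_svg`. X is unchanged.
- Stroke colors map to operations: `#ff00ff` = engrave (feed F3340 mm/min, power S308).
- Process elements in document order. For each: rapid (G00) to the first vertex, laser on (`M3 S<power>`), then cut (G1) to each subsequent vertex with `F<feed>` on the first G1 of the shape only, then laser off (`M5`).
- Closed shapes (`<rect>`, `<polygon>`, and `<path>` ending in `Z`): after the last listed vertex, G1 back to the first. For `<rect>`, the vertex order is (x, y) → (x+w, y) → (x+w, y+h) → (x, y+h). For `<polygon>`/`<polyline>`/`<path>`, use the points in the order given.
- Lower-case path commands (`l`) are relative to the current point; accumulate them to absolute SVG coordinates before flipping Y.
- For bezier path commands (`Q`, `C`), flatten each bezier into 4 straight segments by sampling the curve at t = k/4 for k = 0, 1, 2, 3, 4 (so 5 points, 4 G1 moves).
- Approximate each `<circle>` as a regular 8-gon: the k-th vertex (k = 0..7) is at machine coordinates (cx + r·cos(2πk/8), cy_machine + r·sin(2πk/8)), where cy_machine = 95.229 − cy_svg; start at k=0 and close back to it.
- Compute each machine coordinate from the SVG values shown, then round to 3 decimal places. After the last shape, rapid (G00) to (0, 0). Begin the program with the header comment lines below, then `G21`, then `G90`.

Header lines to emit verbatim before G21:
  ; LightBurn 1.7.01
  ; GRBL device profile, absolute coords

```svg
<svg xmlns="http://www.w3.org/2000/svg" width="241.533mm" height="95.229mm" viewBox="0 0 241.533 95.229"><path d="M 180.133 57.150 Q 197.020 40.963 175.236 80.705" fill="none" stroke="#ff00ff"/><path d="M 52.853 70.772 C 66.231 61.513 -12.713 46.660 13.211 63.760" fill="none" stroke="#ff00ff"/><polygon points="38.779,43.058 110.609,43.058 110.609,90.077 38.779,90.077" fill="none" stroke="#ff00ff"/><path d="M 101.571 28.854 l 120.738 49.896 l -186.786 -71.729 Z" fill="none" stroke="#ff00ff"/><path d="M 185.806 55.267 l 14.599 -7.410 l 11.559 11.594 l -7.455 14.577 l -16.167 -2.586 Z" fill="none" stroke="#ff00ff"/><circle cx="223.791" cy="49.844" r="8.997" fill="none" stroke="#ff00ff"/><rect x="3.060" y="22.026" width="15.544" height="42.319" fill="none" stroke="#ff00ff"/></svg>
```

; LightBurn 1.7.01
; GRBL device profile, absolute coords
G21
G90
G00 X180.133 Y38.079
M3 S308
G1 X186.160 Y42.677 F3340
G1 X187.352 Y40.284
G1 X183.711 Y30.899
G1 X175.236 Y14.524
M5
G00 X52.853 Y24.457
M3 S308
G1 X48.657 Y31.863 F3340
G1 X28.327 Y37.848
G1 X10.350 Y38.889
G1 X13.211 Y31.469
M5
G00 X38.779 Y52.171
M3 S308
G1 X110.609 Y52.171 F3340
G1 X110.609 Y5.152
G1 X38.779 Y5.152
G1 X38.779 Y52.171
M5
G00 X101.571 Y66.375
M3 S308
G1 X222.309 Y16.479 F3340
G1 X35.523 Y88.208
G1 X101.571 Y66.375
M5
G00 X185.806 Y39.962
M3 S308
G1 X200.405 Y47.372 F3340
G1 X211.964 Y35.778
G1 X204.509 Y21.201
G1 X188.342 Y23.787
G1 X185.806 Y39.962
M5
G00 X232.788 Y45.385
M3 S308
G1 X230.153 Y51.747 F3340
G1 X223.791 Y54.382
G1 X217.429 Y51.747
G1 X214.794 Y45.385
G1 X217.429 Y39.023
G1 X223.791 Y36.388
G1 X230.153 Y39.023
G1 X232.788 Y45.385
M5
G00 X3.060 Y73.203
M3 S308
G1 X18.604 Y73.203 F3340
G1 X18.604 Y30.884
G1 X3.060 Y30.884
G1 X3.060 Y73.203
M5
G00 X0.000 Y0.000

viewBox `0 0 241.533 95.229` with mm width/height → 1 unit = 1 mm. Flip: y_m = 95.229 − y_svg.

**Shape 1** — `<path>` quadratic bezier, stroke `#ff00ff` → engrave (S308, F3340). Control points (SVG): P0=(180.133,57.150), P1=(197.020,40.963), P2=(175.236,80.705); sampled at t=k/4. Machine vertices: (180.133,38.079) → (186.160,42.677) → (187.352,40.284) → (183.711,30.899) → (175.236,14.524). Open path.

**Shape 2** — `<path>` cubic bezier, stroke `#ff00ff` → engrave (S308, F3340). Control points (SVG): P0=(52.853,70.772), P1=(66.231,61.513), P2=(-12.713,46.660), P3=(13.211,63.760); sampled at t=k/4. Machine vertices: (52.853,24.457) → (48.657,31.863) → (28.327,37.848) → (10.350,38.889) → (13.211,31.469). Open path.

**Shape 3** — `<polygon>` rectangle, stroke `#ff00ff` → engrave (S308, F3340). Machine vertices: (38.779,52.171) → (110.609,52.171) → (110.609,5.152) → (38.779,5.152) → (38.779,52.171). Closed: final G1 returns to the first vertex.

**Shape 4** — `<path>` closed polygon, stroke `#ff00ff` → engrave (S308, F3340). Machine vertices: (101.571,66.375) → (222.309,16.479) → (35.523,88.208) → (101.571,66.375). Closed: final G1 returns to the first vertex.

**Shape 5** — `<path>` regular polygon, stroke `#ff00ff` → engrave (S308, F3340). Machine vertices: (185.806,39.962) → (200.405,47.372) → (211.964,35.778) → (204.509,21.201) → (188.342,23.787) → (185.806,39.962). Closed: final G1 returns to the first vertex.

**Shape 6** — `<circle>` circle, stroke `#ff00ff` → engrave (S308, F3340). Machine vertices: (232.788,45.385) → (230.153,51.747) → (223.791,54.382) → (217.429,51.747) → (214.794,45.385) → (217.429,39.023) → (223.791,36.388) → (230.153,39.023) → (232.788,45.385). Closed: final G1 returns to the first vertex.

**Shape 7** — `<rect>` rectangle, stroke `#ff00ff` → engrave (S308, F3340). Machine vertices: (3.060,73.203) → (18.604,73.203) → (18.604,30.884) → (3.060,30.884) → (3.060,73.203). Closed: final G1 returns to the first vertex.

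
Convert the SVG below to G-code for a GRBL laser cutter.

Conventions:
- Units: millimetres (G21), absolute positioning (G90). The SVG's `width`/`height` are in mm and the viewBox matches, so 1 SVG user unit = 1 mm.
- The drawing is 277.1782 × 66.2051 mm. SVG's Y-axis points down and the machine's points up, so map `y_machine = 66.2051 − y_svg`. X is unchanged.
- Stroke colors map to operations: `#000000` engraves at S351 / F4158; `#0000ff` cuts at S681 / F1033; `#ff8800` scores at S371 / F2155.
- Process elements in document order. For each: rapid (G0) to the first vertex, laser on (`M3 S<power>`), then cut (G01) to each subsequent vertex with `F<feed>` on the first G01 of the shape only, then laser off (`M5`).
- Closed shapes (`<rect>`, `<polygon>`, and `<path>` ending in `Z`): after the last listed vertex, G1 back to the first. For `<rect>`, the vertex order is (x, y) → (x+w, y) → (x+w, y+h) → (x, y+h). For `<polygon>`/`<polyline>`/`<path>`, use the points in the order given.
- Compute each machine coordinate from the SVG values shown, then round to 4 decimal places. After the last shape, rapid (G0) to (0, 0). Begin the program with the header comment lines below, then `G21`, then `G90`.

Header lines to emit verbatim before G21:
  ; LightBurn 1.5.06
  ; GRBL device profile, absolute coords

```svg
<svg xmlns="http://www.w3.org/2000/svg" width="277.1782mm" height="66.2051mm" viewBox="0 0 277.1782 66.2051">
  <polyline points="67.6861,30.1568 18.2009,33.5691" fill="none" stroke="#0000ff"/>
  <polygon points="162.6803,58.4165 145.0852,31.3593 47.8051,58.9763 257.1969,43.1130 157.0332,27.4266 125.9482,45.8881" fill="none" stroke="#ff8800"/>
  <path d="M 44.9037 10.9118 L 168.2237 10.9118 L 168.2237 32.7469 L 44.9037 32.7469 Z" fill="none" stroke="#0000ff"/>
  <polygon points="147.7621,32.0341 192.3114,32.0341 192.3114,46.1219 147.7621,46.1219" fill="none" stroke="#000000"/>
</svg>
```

viewBox `0 0 277.1782 66.2051` with mm width/height → 1 unit = 1 mm. Flip: y_m = 66.2051 − y_svg.

**Shape 1** — `<polyline>` line segment, stroke `#0000ff` → cut (S681, F1033). Machine vertices: (67.6861,36.0483) → (18.2009,32.6360). Open path.

**Shape 2** — `<polygon>` closed polygon, stroke `#ff8800` → score (S371, F2155). Machine vertices: (162.6803,7.7886) → (145.0852,34.8458) → (47.8051,7.2288) → (257.1969,23.0921) → (157.0332,38.7785) → (125.9482,20.3170) → (162.6803,7.7886). Closed: final G1 returns to the first vertex.

**Shape 3** — `<path>` rectangle, stroke `#0000ff` → cut (S681, F1033). Machine vertices: (44.9037,55.2933) → (168.2237,55.2933) → (168.2237,33.4582) → (44.9037,33.4582) → (44.9037,55.2933). Closed: final G1 returns to the first vertex.

**Shape 4** — `<polygon>` rectangle, stroke `#000000` → engrave (S351, F4158). Machine vertices: (147.7621,34.1710) → (192.3114,34.1710) → (192.3114,20.0832) → (147.7621,20.0832) → (147.7621,34.1710). Closed: final G1 returns to the first vertex.

; LightBurn 1.5.06
; GRBL device profile, absolute coords
G21
G90
G0 X67.6861 Y36.0483
M3 S681
G01 X18.2009 Y32.6360 F1033
M5
G0 X162.6803 Y7.7886
M3 S371
G01 X145.0852 Y34.8458 F2155
G01 X47.8051 Y7.2288
G01 X257.1969 Y23.0921
G01 X157.0332 Y38.7785
G01 X125.9482 Y20.3170
G01 X162.6803 Y7.7886
M5
G0 X44.9037 Y55.2933
M3 S681
G01 X168.2237 Y55.2933 F1033
G01 X168.2237 Y33.4582
G01 X44.9037 Y33.4582
G01 X44.9037 Y55.2933
M5
G0 X147.7621 Y34.1710
M3 S351
G01 X192.3114 Y34.1710 F4158
G01 X192.3114 Y20.0832
G01 X147.7621 Y20.0832
G01 X147.7621 Y34.1710
M5
G0 X0.0000 Y0.0000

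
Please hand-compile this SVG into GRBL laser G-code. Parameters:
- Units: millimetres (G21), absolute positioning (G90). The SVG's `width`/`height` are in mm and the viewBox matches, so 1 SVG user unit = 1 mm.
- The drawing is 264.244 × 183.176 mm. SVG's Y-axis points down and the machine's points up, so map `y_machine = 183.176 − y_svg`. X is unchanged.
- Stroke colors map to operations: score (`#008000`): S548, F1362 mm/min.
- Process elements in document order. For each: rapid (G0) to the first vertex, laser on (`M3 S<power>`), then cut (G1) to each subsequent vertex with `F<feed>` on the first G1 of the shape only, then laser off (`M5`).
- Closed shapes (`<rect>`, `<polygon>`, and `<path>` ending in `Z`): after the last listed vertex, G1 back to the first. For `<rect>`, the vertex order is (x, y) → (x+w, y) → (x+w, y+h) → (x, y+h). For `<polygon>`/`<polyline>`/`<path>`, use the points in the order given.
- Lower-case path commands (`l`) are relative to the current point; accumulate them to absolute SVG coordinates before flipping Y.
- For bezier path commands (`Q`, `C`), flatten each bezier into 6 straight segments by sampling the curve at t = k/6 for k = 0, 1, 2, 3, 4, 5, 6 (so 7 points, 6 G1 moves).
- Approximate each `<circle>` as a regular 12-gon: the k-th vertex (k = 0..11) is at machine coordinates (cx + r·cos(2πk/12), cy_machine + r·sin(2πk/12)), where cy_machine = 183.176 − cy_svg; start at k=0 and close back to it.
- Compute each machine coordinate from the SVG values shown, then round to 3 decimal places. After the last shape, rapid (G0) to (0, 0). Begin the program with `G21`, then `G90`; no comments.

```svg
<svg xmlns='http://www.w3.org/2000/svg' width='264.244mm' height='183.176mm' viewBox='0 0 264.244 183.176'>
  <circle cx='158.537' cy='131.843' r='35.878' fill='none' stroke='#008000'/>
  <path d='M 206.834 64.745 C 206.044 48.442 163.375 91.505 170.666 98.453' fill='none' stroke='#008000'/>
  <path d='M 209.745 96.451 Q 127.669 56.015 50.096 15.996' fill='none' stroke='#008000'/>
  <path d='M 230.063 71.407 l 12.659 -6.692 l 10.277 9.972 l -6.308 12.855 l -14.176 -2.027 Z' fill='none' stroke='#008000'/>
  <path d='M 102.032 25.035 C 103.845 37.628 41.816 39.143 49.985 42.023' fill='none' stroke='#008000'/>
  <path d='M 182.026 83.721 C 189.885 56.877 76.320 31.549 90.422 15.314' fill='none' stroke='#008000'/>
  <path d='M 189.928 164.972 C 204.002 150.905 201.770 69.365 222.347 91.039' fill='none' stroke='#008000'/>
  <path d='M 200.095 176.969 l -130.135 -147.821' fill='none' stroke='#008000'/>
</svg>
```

G21
G90
G0 X194.415 Y51.333
M3 S548
G1 X189.608 Y69.272 F1362
G1 X176.476 Y82.404
G1 X158.537 Y87.211
G1 X140.598 Y82.404
G1 X127.466 Y69.272
G1 X122.659 Y51.333
G1 X127.466 Y33.394
G1 X140.598 Y20.262
G1 X158.537 Y15.455
G1 X176.476 Y20.262
G1 X189.608 Y33.394
G1 X194.415 Y51.333
M5
G0 X206.834 Y118.431
M3 S548
G1 X203.374 Y122.077 F1362
G1 X195.486 Y118.482
G1 X185.720 Y110.296
G1 X176.627 Y100.173
G1 X170.759 Y90.765
G1 X170.666 Y84.723
M5
G0 X209.745 Y86.725
M3 S548
G1 X182.511 Y100.192 F1362
G1 X155.528 Y113.636
G1 X128.795 Y127.057
G1 X102.312 Y140.454
G1 X76.079 Y153.829
G1 X50.096 Y167.180
M5
G0 X230.063 Y111.769
M3 S548
G1 X242.722 Y118.461 F1362
G1 X252.999 Y108.489
G1 X246.691 Y95.634
G1 X232.515 Y97.661
G1 X230.063 Y111.769
M5
G0 X102.032 Y158.141
M3 S548
G1 X98.239 Y152.710 F1362
G1 X87.529 Y148.780
G1 X73.625 Y146.005
G1 X60.251 Y144.039
G1 X51.130 Y142.537
G1 X49.985 Y141.153
M5
G0 X182.026 Y99.455
M3 S548
G1 X176.990 Y112.716 F1362
G1 X158.636 Y125.513
G1 X133.883 Y137.637
G1 X109.650 Y148.877
G1 X92.857 Y159.022
G1 X90.422 Y167.862
M5
G0 X189.928 Y18.204
M3 S548
G1 X195.787 Y30.070 F1362
G1 X200.015 Y48.440
G1 X203.699 Y68.573
G1 X207.924 Y85.728
G1 X213.778 Y95.163
G1 X222.347 Y92.137
M5
G0 X200.095 Y6.207
M3 S548
G1 X69.960 Y154.028 F1362
M5
G0 X0.000 Y0.000

viewBox `0 0 264.244 183.176` with mm width/height → 1 unit = 1 mm. Flip: y_m = 183.176 − y_svg.

**Shape 1** — `<circle>` circle, stroke `#008000` → score (S548, F1362). Machine vertices: (194.415,51.333) → (189.608,69.272) → (176.476,82.404) → (158.537,87.211) → (140.598,82.404) → (127.466,69.272) → (122.659,51.333) → (127.466,33.394) → (140.598,20.262) → (158.537,15.455) → (176.476,20.262) → (189.608,33.394) → (194.415,51.333). Closed: final G1 returns to the first vertex.

**Shape 2** — `<path>` cubic bezier, stroke `#008000` → score (S548, F1362). Control points (SVG): P0=(206.834,64.745), P1=(206.044,48.442), P2=(163.375,91.505), P3=(170.666,98.453); sampled at t=k/6. Machine vertices: (206.834,118.431) → (203.374,122.077) → (195.486,118.482) → (185.720,110.296) → (176.627,100.173) → (170.759,90.765) → (170.666,84.723). Open path.

**Shape 3** — `<path>` quadratic bezier, stroke `#008000` → score (S548, F1362). Control points (SVG): P0=(209.745,96.451), P1=(127.669,56.015), P2=(50.096,15.996); sampled at t=k/6. Machine vertices: (209.745,86.725) → (182.511,100.192) → (155.528,113.636) → (128.795,127.057) → (102.312,140.454) → (76.079,153.829) → (50.096,167.180). Open path.

**Shape 4** — `<path>` regular polygon, stroke `#008000` → score (S548, F1362). Machine vertices: (230.063,111.769) → (242.722,118.461) → (252.999,108.489) → (246.691,95.634) → (232.515,97.661) → (230.063,111.769). Closed: final G1 returns to the first vertex.

**Shape 5** — `<path>` cubic bezier, stroke `#008000` → score (S548, F1362). Control points (SVG): P0=(102.032,25.035), P1=(103.845,37.628), P2=(41.816,39.143), P3=(49.985,42.023); sampled at t=k/6. Machine vertices: (102.032,158.141) → (98.239,152.710) → (87.529,148.780) → (73.625,146.005) → (60.251,144.039) → (51.130,142.537) → (49.985,141.153). Open path.

**Shape 6** — `<path>` cubic bezier, stroke `#008000` → score (S548, F1362). Control points (SVG): P0=(182.026,83.721), P1=(189.885,56.877), P2=(76.320,31.549), P3=(90.422,15.314); sampled at t=k/6. Machine vertices: (182.026,99.455) → (176.990,112.716) → (158.636,125.513) → (133.883,137.637) → (109.650,148.877) → (92.857,159.022) → (90.422,167.862). Open path.

**Shape 7** — `<path>` cubic bezier, stroke `#008000` → score (S548, F1362). Control points (SVG): P0=(189.928,164.972), P1=(204.002,150.905), P2=(201.770,69.365), P3=(222.347,91.039); sampled at t=k/6. Machine vertices: (189.928,18.204) → (195.787,30.070) → (200.015,48.440) → (203.699,68.573) → (207.924,85.728) → (213.778,95.163) → (222.347,92.137). Open path.

**Shape 8** — `<path>` line segment, stroke `#008000` → score (S548, F1362). Machine vertices: (200.095,6.207) → (69.960,154.028). Open path.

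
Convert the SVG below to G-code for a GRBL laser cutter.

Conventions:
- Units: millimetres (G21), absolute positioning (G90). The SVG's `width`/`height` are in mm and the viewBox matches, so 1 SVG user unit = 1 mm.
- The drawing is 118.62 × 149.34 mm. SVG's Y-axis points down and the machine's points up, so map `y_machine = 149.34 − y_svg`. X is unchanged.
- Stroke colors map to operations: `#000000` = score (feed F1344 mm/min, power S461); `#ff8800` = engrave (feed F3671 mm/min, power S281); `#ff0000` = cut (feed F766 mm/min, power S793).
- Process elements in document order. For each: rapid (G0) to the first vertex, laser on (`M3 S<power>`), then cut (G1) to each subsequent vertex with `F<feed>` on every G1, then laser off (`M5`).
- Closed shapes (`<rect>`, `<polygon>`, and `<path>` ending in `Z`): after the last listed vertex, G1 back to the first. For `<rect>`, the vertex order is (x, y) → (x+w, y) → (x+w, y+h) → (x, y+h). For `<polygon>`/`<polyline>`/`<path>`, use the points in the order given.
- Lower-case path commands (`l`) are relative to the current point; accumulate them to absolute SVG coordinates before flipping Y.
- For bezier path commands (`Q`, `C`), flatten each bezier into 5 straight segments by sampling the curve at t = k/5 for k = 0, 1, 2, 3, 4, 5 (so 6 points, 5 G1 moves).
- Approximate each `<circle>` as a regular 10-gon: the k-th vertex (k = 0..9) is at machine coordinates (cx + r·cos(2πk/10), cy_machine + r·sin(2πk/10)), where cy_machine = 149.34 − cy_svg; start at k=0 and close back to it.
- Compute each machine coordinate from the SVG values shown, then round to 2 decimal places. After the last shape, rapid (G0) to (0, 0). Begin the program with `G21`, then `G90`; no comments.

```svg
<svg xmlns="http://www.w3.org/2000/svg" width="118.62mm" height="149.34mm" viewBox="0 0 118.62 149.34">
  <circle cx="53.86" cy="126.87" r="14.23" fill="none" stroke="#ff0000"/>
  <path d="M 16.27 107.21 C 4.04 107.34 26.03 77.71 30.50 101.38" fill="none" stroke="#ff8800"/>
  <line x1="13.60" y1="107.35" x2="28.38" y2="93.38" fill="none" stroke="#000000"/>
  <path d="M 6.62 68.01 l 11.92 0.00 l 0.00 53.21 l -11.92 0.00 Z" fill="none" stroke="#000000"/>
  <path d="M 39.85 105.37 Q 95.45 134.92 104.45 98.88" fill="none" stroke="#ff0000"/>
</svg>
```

G21
G90
G0 X68.09 Y22.47
M3 S793
G1 X65.37 Y30.83 F766
G1 X58.26 Y36.00 F766
G1 X49.46 Y36.00 F766
G1 X42.35 Y30.83 F766
G1 X39.63 Y22.47 F766
G1 X42.35 Y14.11 F766
G1 X49.46 Y8.94 F766
G1 X58.26 Y8.94 F766
G1 X65.37 Y14.11 F766
G1 X68.09 Y22.47 F766
M5
G0 X16.27 Y42.13
M3 S281
G1 X12.62 Y44.96 F3671
G1 X14.71 Y50.94 F3671
G1 X20.04 Y56.10 F3671
G1 X26.13 Y56.43 F3671
G1 X30.50 Y47.96 F3671
M5
G0 X13.60 Y41.99
M3 S461
G1 X28.38 Y55.96 F1344
M5
G0 X6.62 Y81.33
M3 S461
G1 X18.54 Y81.33 F1344
G1 X18.54 Y28.12 F1344
G1 X6.62 Y28.12 F1344
G1 X6.62 Y81.33 F1344
M5
G0 X39.85 Y43.97
M3 S793
G1 X60.23 Y34.77 F766
G1 X76.87 Y30.82 F766
G1 X89.79 Y32.12 F766
G1 X98.99 Y38.67 F766
G1 X104.45 Y50.46 F766
M5
G0 X0.00 Y0.00

viewBox `0 0 118.62 149.34` with mm width/height → 1 unit = 1 mm. Flip: y_m = 149.34 − y_svg.

**Shape 1** — `<circle>` circle, stroke `#ff0000` → cut (S793, F766). Machine vertices: (68.09,22.47) → (65.37,30.83) → (58.26,36.00) → (49.46,36.00) → (42.35,30.83) → (39.63,22.47) → (42.35,14.11) → (49.46,8.94) → (58.26,8.94) → (65.37,14.11) → (68.09,22.47). Closed: final G1 returns to the first vertex.

**Shape 2** — `<path>` cubic bezier, stroke `#ff8800` → engrave (S281, F3671). Control points (SVG): P0=(16.27,107.21), P1=(4.04,107.34), P2=(26.03,77.71), P3=(30.50,101.38); sampled at t=k/5. Machine vertices: (16.27,42.13) → (12.62,44.96) → (14.71,50.94) → (20.04,56.10) → (26.13,56.43) → (30.50,47.96). Open path.

**Shape 3** — `<line>` line segment, stroke `#000000` → score (S461, F1344). Machine vertices: (13.60,41.99) → (28.38,55.96). Open path.

**Shape 4** — `<path>` rectangle, stroke `#000000` → score (S461, F1344). Machine vertices: (6.62,81.33) → (18.54,81.33) → (18.54,28.12) → (6.62,28.12) → (6.62,81.33). Closed: final G1 returns to the first vertex.

**Shape 5** — `<path>` quadratic bezier, stroke `#ff0000` → cut (S793, F766). Control points (SVG): P0=(39.85,105.37), P1=(95.45,134.92), P2=(104.45,98.88); sampled at t=k/5. Machine vertices: (39.85,43.97) → (60.23,34.77) → (76.87,30.82) → (89.79,32.12) → (98.99,38.67) → (104.45,50.46). Open path.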